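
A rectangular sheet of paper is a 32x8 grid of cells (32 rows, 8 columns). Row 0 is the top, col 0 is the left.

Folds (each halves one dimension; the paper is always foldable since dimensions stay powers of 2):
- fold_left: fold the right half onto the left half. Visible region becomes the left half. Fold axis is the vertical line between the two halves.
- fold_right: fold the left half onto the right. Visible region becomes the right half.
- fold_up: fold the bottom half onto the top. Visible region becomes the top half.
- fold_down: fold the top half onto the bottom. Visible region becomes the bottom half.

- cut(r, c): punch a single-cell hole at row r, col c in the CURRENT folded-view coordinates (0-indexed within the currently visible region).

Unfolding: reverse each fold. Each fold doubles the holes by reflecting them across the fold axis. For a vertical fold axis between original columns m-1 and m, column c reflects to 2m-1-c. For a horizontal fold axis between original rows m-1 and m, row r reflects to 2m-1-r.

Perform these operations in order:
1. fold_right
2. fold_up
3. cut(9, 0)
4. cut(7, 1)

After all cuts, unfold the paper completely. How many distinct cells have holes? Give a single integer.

Answer: 8

Derivation:
Op 1 fold_right: fold axis v@4; visible region now rows[0,32) x cols[4,8) = 32x4
Op 2 fold_up: fold axis h@16; visible region now rows[0,16) x cols[4,8) = 16x4
Op 3 cut(9, 0): punch at orig (9,4); cuts so far [(9, 4)]; region rows[0,16) x cols[4,8) = 16x4
Op 4 cut(7, 1): punch at orig (7,5); cuts so far [(7, 5), (9, 4)]; region rows[0,16) x cols[4,8) = 16x4
Unfold 1 (reflect across h@16): 4 holes -> [(7, 5), (9, 4), (22, 4), (24, 5)]
Unfold 2 (reflect across v@4): 8 holes -> [(7, 2), (7, 5), (9, 3), (9, 4), (22, 3), (22, 4), (24, 2), (24, 5)]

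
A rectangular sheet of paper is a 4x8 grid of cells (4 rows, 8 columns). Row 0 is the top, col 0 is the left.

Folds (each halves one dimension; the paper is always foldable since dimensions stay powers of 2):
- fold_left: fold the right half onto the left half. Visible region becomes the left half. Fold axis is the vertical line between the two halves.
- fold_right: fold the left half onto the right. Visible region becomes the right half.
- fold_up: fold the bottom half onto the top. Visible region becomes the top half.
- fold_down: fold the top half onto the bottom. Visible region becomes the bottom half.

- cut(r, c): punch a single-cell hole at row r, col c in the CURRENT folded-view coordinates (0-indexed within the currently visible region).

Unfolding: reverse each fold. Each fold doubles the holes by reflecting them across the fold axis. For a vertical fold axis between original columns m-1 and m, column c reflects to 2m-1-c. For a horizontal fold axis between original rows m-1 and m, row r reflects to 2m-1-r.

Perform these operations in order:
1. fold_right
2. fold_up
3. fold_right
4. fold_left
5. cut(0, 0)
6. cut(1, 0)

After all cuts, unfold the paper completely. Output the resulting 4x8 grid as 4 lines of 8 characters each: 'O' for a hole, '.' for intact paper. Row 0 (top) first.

Op 1 fold_right: fold axis v@4; visible region now rows[0,4) x cols[4,8) = 4x4
Op 2 fold_up: fold axis h@2; visible region now rows[0,2) x cols[4,8) = 2x4
Op 3 fold_right: fold axis v@6; visible region now rows[0,2) x cols[6,8) = 2x2
Op 4 fold_left: fold axis v@7; visible region now rows[0,2) x cols[6,7) = 2x1
Op 5 cut(0, 0): punch at orig (0,6); cuts so far [(0, 6)]; region rows[0,2) x cols[6,7) = 2x1
Op 6 cut(1, 0): punch at orig (1,6); cuts so far [(0, 6), (1, 6)]; region rows[0,2) x cols[6,7) = 2x1
Unfold 1 (reflect across v@7): 4 holes -> [(0, 6), (0, 7), (1, 6), (1, 7)]
Unfold 2 (reflect across v@6): 8 holes -> [(0, 4), (0, 5), (0, 6), (0, 7), (1, 4), (1, 5), (1, 6), (1, 7)]
Unfold 3 (reflect across h@2): 16 holes -> [(0, 4), (0, 5), (0, 6), (0, 7), (1, 4), (1, 5), (1, 6), (1, 7), (2, 4), (2, 5), (2, 6), (2, 7), (3, 4), (3, 5), (3, 6), (3, 7)]
Unfold 4 (reflect across v@4): 32 holes -> [(0, 0), (0, 1), (0, 2), (0, 3), (0, 4), (0, 5), (0, 6), (0, 7), (1, 0), (1, 1), (1, 2), (1, 3), (1, 4), (1, 5), (1, 6), (1, 7), (2, 0), (2, 1), (2, 2), (2, 3), (2, 4), (2, 5), (2, 6), (2, 7), (3, 0), (3, 1), (3, 2), (3, 3), (3, 4), (3, 5), (3, 6), (3, 7)]

Answer: OOOOOOOO
OOOOOOOO
OOOOOOOO
OOOOOOOO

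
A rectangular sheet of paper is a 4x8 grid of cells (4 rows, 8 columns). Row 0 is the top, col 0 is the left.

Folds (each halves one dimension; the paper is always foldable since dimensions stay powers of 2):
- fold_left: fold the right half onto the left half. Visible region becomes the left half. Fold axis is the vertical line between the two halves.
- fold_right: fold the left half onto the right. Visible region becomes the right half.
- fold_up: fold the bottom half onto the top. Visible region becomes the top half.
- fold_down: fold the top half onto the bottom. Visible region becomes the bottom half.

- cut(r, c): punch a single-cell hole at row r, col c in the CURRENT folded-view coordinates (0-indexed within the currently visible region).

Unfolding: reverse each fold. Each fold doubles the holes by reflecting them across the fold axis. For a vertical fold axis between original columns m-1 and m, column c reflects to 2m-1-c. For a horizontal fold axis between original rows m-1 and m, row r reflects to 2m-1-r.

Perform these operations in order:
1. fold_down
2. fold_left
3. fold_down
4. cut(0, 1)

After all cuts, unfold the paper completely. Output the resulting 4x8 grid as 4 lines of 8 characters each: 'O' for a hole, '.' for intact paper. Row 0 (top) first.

Answer: .O....O.
.O....O.
.O....O.
.O....O.

Derivation:
Op 1 fold_down: fold axis h@2; visible region now rows[2,4) x cols[0,8) = 2x8
Op 2 fold_left: fold axis v@4; visible region now rows[2,4) x cols[0,4) = 2x4
Op 3 fold_down: fold axis h@3; visible region now rows[3,4) x cols[0,4) = 1x4
Op 4 cut(0, 1): punch at orig (3,1); cuts so far [(3, 1)]; region rows[3,4) x cols[0,4) = 1x4
Unfold 1 (reflect across h@3): 2 holes -> [(2, 1), (3, 1)]
Unfold 2 (reflect across v@4): 4 holes -> [(2, 1), (2, 6), (3, 1), (3, 6)]
Unfold 3 (reflect across h@2): 8 holes -> [(0, 1), (0, 6), (1, 1), (1, 6), (2, 1), (2, 6), (3, 1), (3, 6)]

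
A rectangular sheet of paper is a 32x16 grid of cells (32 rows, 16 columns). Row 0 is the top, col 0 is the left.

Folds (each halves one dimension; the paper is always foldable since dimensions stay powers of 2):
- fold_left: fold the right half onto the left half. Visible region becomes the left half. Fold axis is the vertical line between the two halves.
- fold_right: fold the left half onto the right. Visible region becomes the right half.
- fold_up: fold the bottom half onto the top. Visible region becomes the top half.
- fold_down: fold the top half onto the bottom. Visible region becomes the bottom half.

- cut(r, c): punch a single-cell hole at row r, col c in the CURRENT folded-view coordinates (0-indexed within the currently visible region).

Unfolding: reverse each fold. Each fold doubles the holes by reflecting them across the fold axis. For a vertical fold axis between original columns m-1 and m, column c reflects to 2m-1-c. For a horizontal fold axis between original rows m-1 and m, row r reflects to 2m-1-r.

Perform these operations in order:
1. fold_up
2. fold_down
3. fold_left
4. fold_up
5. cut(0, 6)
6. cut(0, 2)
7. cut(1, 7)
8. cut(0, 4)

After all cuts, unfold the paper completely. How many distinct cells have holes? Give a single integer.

Op 1 fold_up: fold axis h@16; visible region now rows[0,16) x cols[0,16) = 16x16
Op 2 fold_down: fold axis h@8; visible region now rows[8,16) x cols[0,16) = 8x16
Op 3 fold_left: fold axis v@8; visible region now rows[8,16) x cols[0,8) = 8x8
Op 4 fold_up: fold axis h@12; visible region now rows[8,12) x cols[0,8) = 4x8
Op 5 cut(0, 6): punch at orig (8,6); cuts so far [(8, 6)]; region rows[8,12) x cols[0,8) = 4x8
Op 6 cut(0, 2): punch at orig (8,2); cuts so far [(8, 2), (8, 6)]; region rows[8,12) x cols[0,8) = 4x8
Op 7 cut(1, 7): punch at orig (9,7); cuts so far [(8, 2), (8, 6), (9, 7)]; region rows[8,12) x cols[0,8) = 4x8
Op 8 cut(0, 4): punch at orig (8,4); cuts so far [(8, 2), (8, 4), (8, 6), (9, 7)]; region rows[8,12) x cols[0,8) = 4x8
Unfold 1 (reflect across h@12): 8 holes -> [(8, 2), (8, 4), (8, 6), (9, 7), (14, 7), (15, 2), (15, 4), (15, 6)]
Unfold 2 (reflect across v@8): 16 holes -> [(8, 2), (8, 4), (8, 6), (8, 9), (8, 11), (8, 13), (9, 7), (9, 8), (14, 7), (14, 8), (15, 2), (15, 4), (15, 6), (15, 9), (15, 11), (15, 13)]
Unfold 3 (reflect across h@8): 32 holes -> [(0, 2), (0, 4), (0, 6), (0, 9), (0, 11), (0, 13), (1, 7), (1, 8), (6, 7), (6, 8), (7, 2), (7, 4), (7, 6), (7, 9), (7, 11), (7, 13), (8, 2), (8, 4), (8, 6), (8, 9), (8, 11), (8, 13), (9, 7), (9, 8), (14, 7), (14, 8), (15, 2), (15, 4), (15, 6), (15, 9), (15, 11), (15, 13)]
Unfold 4 (reflect across h@16): 64 holes -> [(0, 2), (0, 4), (0, 6), (0, 9), (0, 11), (0, 13), (1, 7), (1, 8), (6, 7), (6, 8), (7, 2), (7, 4), (7, 6), (7, 9), (7, 11), (7, 13), (8, 2), (8, 4), (8, 6), (8, 9), (8, 11), (8, 13), (9, 7), (9, 8), (14, 7), (14, 8), (15, 2), (15, 4), (15, 6), (15, 9), (15, 11), (15, 13), (16, 2), (16, 4), (16, 6), (16, 9), (16, 11), (16, 13), (17, 7), (17, 8), (22, 7), (22, 8), (23, 2), (23, 4), (23, 6), (23, 9), (23, 11), (23, 13), (24, 2), (24, 4), (24, 6), (24, 9), (24, 11), (24, 13), (25, 7), (25, 8), (30, 7), (30, 8), (31, 2), (31, 4), (31, 6), (31, 9), (31, 11), (31, 13)]

Answer: 64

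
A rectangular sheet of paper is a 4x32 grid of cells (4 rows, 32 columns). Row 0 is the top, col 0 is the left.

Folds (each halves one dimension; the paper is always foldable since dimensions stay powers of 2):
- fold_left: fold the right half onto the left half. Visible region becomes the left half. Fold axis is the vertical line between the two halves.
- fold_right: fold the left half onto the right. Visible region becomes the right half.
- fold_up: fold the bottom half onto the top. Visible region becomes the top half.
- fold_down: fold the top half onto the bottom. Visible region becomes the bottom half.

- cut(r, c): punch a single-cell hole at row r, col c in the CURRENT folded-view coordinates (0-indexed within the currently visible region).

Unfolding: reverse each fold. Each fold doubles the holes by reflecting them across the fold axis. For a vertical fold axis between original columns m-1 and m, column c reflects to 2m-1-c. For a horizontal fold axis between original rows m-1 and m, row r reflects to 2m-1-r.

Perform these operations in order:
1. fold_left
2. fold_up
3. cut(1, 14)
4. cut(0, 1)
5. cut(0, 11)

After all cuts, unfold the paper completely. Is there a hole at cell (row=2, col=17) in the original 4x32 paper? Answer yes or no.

Answer: yes

Derivation:
Op 1 fold_left: fold axis v@16; visible region now rows[0,4) x cols[0,16) = 4x16
Op 2 fold_up: fold axis h@2; visible region now rows[0,2) x cols[0,16) = 2x16
Op 3 cut(1, 14): punch at orig (1,14); cuts so far [(1, 14)]; region rows[0,2) x cols[0,16) = 2x16
Op 4 cut(0, 1): punch at orig (0,1); cuts so far [(0, 1), (1, 14)]; region rows[0,2) x cols[0,16) = 2x16
Op 5 cut(0, 11): punch at orig (0,11); cuts so far [(0, 1), (0, 11), (1, 14)]; region rows[0,2) x cols[0,16) = 2x16
Unfold 1 (reflect across h@2): 6 holes -> [(0, 1), (0, 11), (1, 14), (2, 14), (3, 1), (3, 11)]
Unfold 2 (reflect across v@16): 12 holes -> [(0, 1), (0, 11), (0, 20), (0, 30), (1, 14), (1, 17), (2, 14), (2, 17), (3, 1), (3, 11), (3, 20), (3, 30)]
Holes: [(0, 1), (0, 11), (0, 20), (0, 30), (1, 14), (1, 17), (2, 14), (2, 17), (3, 1), (3, 11), (3, 20), (3, 30)]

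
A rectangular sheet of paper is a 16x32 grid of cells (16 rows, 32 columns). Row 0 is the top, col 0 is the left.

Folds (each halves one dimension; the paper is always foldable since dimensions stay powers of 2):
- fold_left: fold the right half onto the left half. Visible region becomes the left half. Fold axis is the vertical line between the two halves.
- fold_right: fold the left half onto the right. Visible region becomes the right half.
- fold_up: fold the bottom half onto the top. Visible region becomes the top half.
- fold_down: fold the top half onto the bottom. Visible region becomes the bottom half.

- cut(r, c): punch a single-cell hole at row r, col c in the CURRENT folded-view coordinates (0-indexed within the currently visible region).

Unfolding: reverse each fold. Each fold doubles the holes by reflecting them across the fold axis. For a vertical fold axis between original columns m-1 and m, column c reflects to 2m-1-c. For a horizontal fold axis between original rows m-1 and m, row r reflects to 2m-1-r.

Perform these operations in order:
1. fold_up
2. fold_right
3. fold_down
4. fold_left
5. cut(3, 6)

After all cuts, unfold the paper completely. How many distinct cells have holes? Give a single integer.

Op 1 fold_up: fold axis h@8; visible region now rows[0,8) x cols[0,32) = 8x32
Op 2 fold_right: fold axis v@16; visible region now rows[0,8) x cols[16,32) = 8x16
Op 3 fold_down: fold axis h@4; visible region now rows[4,8) x cols[16,32) = 4x16
Op 4 fold_left: fold axis v@24; visible region now rows[4,8) x cols[16,24) = 4x8
Op 5 cut(3, 6): punch at orig (7,22); cuts so far [(7, 22)]; region rows[4,8) x cols[16,24) = 4x8
Unfold 1 (reflect across v@24): 2 holes -> [(7, 22), (7, 25)]
Unfold 2 (reflect across h@4): 4 holes -> [(0, 22), (0, 25), (7, 22), (7, 25)]
Unfold 3 (reflect across v@16): 8 holes -> [(0, 6), (0, 9), (0, 22), (0, 25), (7, 6), (7, 9), (7, 22), (7, 25)]
Unfold 4 (reflect across h@8): 16 holes -> [(0, 6), (0, 9), (0, 22), (0, 25), (7, 6), (7, 9), (7, 22), (7, 25), (8, 6), (8, 9), (8, 22), (8, 25), (15, 6), (15, 9), (15, 22), (15, 25)]

Answer: 16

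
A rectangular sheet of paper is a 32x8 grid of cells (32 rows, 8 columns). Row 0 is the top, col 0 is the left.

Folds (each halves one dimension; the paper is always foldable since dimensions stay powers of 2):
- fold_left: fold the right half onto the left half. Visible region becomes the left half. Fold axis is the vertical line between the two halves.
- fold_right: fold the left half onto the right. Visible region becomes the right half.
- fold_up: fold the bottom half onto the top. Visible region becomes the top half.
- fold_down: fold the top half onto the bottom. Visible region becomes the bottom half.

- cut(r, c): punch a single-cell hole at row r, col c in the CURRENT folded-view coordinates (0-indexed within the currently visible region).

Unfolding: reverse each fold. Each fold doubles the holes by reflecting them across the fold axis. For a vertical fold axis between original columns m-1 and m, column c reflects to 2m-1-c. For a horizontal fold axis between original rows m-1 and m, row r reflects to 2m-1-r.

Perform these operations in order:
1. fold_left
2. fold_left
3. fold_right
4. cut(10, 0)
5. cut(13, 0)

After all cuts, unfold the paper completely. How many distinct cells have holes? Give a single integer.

Answer: 16

Derivation:
Op 1 fold_left: fold axis v@4; visible region now rows[0,32) x cols[0,4) = 32x4
Op 2 fold_left: fold axis v@2; visible region now rows[0,32) x cols[0,2) = 32x2
Op 3 fold_right: fold axis v@1; visible region now rows[0,32) x cols[1,2) = 32x1
Op 4 cut(10, 0): punch at orig (10,1); cuts so far [(10, 1)]; region rows[0,32) x cols[1,2) = 32x1
Op 5 cut(13, 0): punch at orig (13,1); cuts so far [(10, 1), (13, 1)]; region rows[0,32) x cols[1,2) = 32x1
Unfold 1 (reflect across v@1): 4 holes -> [(10, 0), (10, 1), (13, 0), (13, 1)]
Unfold 2 (reflect across v@2): 8 holes -> [(10, 0), (10, 1), (10, 2), (10, 3), (13, 0), (13, 1), (13, 2), (13, 3)]
Unfold 3 (reflect across v@4): 16 holes -> [(10, 0), (10, 1), (10, 2), (10, 3), (10, 4), (10, 5), (10, 6), (10, 7), (13, 0), (13, 1), (13, 2), (13, 3), (13, 4), (13, 5), (13, 6), (13, 7)]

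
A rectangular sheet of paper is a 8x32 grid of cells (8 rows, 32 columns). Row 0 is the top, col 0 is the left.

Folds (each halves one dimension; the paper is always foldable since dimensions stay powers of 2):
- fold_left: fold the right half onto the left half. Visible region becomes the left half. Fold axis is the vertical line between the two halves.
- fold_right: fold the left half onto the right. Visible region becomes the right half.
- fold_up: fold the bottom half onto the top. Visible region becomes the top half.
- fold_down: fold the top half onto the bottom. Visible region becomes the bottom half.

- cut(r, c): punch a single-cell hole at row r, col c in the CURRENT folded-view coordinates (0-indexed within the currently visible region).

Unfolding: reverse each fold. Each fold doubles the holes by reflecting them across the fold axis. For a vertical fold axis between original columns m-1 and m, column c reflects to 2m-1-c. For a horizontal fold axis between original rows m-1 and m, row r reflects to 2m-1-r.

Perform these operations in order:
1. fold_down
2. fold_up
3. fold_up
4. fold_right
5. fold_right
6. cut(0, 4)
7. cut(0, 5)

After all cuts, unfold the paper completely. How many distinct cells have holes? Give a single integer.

Answer: 64

Derivation:
Op 1 fold_down: fold axis h@4; visible region now rows[4,8) x cols[0,32) = 4x32
Op 2 fold_up: fold axis h@6; visible region now rows[4,6) x cols[0,32) = 2x32
Op 3 fold_up: fold axis h@5; visible region now rows[4,5) x cols[0,32) = 1x32
Op 4 fold_right: fold axis v@16; visible region now rows[4,5) x cols[16,32) = 1x16
Op 5 fold_right: fold axis v@24; visible region now rows[4,5) x cols[24,32) = 1x8
Op 6 cut(0, 4): punch at orig (4,28); cuts so far [(4, 28)]; region rows[4,5) x cols[24,32) = 1x8
Op 7 cut(0, 5): punch at orig (4,29); cuts so far [(4, 28), (4, 29)]; region rows[4,5) x cols[24,32) = 1x8
Unfold 1 (reflect across v@24): 4 holes -> [(4, 18), (4, 19), (4, 28), (4, 29)]
Unfold 2 (reflect across v@16): 8 holes -> [(4, 2), (4, 3), (4, 12), (4, 13), (4, 18), (4, 19), (4, 28), (4, 29)]
Unfold 3 (reflect across h@5): 16 holes -> [(4, 2), (4, 3), (4, 12), (4, 13), (4, 18), (4, 19), (4, 28), (4, 29), (5, 2), (5, 3), (5, 12), (5, 13), (5, 18), (5, 19), (5, 28), (5, 29)]
Unfold 4 (reflect across h@6): 32 holes -> [(4, 2), (4, 3), (4, 12), (4, 13), (4, 18), (4, 19), (4, 28), (4, 29), (5, 2), (5, 3), (5, 12), (5, 13), (5, 18), (5, 19), (5, 28), (5, 29), (6, 2), (6, 3), (6, 12), (6, 13), (6, 18), (6, 19), (6, 28), (6, 29), (7, 2), (7, 3), (7, 12), (7, 13), (7, 18), (7, 19), (7, 28), (7, 29)]
Unfold 5 (reflect across h@4): 64 holes -> [(0, 2), (0, 3), (0, 12), (0, 13), (0, 18), (0, 19), (0, 28), (0, 29), (1, 2), (1, 3), (1, 12), (1, 13), (1, 18), (1, 19), (1, 28), (1, 29), (2, 2), (2, 3), (2, 12), (2, 13), (2, 18), (2, 19), (2, 28), (2, 29), (3, 2), (3, 3), (3, 12), (3, 13), (3, 18), (3, 19), (3, 28), (3, 29), (4, 2), (4, 3), (4, 12), (4, 13), (4, 18), (4, 19), (4, 28), (4, 29), (5, 2), (5, 3), (5, 12), (5, 13), (5, 18), (5, 19), (5, 28), (5, 29), (6, 2), (6, 3), (6, 12), (6, 13), (6, 18), (6, 19), (6, 28), (6, 29), (7, 2), (7, 3), (7, 12), (7, 13), (7, 18), (7, 19), (7, 28), (7, 29)]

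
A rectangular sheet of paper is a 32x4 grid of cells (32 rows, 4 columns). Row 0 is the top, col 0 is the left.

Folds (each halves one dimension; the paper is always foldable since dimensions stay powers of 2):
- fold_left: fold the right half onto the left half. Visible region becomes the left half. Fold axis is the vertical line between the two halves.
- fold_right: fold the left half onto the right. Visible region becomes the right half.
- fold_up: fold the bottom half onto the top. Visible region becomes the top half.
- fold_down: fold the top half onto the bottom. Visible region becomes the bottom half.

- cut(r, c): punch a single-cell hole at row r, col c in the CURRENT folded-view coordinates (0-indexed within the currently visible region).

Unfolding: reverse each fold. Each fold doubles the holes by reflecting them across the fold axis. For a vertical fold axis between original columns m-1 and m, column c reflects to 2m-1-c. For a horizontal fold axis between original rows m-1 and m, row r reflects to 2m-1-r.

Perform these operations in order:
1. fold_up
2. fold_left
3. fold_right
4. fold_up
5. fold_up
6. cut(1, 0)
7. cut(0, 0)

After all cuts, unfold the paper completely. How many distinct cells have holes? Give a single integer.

Answer: 64

Derivation:
Op 1 fold_up: fold axis h@16; visible region now rows[0,16) x cols[0,4) = 16x4
Op 2 fold_left: fold axis v@2; visible region now rows[0,16) x cols[0,2) = 16x2
Op 3 fold_right: fold axis v@1; visible region now rows[0,16) x cols[1,2) = 16x1
Op 4 fold_up: fold axis h@8; visible region now rows[0,8) x cols[1,2) = 8x1
Op 5 fold_up: fold axis h@4; visible region now rows[0,4) x cols[1,2) = 4x1
Op 6 cut(1, 0): punch at orig (1,1); cuts so far [(1, 1)]; region rows[0,4) x cols[1,2) = 4x1
Op 7 cut(0, 0): punch at orig (0,1); cuts so far [(0, 1), (1, 1)]; region rows[0,4) x cols[1,2) = 4x1
Unfold 1 (reflect across h@4): 4 holes -> [(0, 1), (1, 1), (6, 1), (7, 1)]
Unfold 2 (reflect across h@8): 8 holes -> [(0, 1), (1, 1), (6, 1), (7, 1), (8, 1), (9, 1), (14, 1), (15, 1)]
Unfold 3 (reflect across v@1): 16 holes -> [(0, 0), (0, 1), (1, 0), (1, 1), (6, 0), (6, 1), (7, 0), (7, 1), (8, 0), (8, 1), (9, 0), (9, 1), (14, 0), (14, 1), (15, 0), (15, 1)]
Unfold 4 (reflect across v@2): 32 holes -> [(0, 0), (0, 1), (0, 2), (0, 3), (1, 0), (1, 1), (1, 2), (1, 3), (6, 0), (6, 1), (6, 2), (6, 3), (7, 0), (7, 1), (7, 2), (7, 3), (8, 0), (8, 1), (8, 2), (8, 3), (9, 0), (9, 1), (9, 2), (9, 3), (14, 0), (14, 1), (14, 2), (14, 3), (15, 0), (15, 1), (15, 2), (15, 3)]
Unfold 5 (reflect across h@16): 64 holes -> [(0, 0), (0, 1), (0, 2), (0, 3), (1, 0), (1, 1), (1, 2), (1, 3), (6, 0), (6, 1), (6, 2), (6, 3), (7, 0), (7, 1), (7, 2), (7, 3), (8, 0), (8, 1), (8, 2), (8, 3), (9, 0), (9, 1), (9, 2), (9, 3), (14, 0), (14, 1), (14, 2), (14, 3), (15, 0), (15, 1), (15, 2), (15, 3), (16, 0), (16, 1), (16, 2), (16, 3), (17, 0), (17, 1), (17, 2), (17, 3), (22, 0), (22, 1), (22, 2), (22, 3), (23, 0), (23, 1), (23, 2), (23, 3), (24, 0), (24, 1), (24, 2), (24, 3), (25, 0), (25, 1), (25, 2), (25, 3), (30, 0), (30, 1), (30, 2), (30, 3), (31, 0), (31, 1), (31, 2), (31, 3)]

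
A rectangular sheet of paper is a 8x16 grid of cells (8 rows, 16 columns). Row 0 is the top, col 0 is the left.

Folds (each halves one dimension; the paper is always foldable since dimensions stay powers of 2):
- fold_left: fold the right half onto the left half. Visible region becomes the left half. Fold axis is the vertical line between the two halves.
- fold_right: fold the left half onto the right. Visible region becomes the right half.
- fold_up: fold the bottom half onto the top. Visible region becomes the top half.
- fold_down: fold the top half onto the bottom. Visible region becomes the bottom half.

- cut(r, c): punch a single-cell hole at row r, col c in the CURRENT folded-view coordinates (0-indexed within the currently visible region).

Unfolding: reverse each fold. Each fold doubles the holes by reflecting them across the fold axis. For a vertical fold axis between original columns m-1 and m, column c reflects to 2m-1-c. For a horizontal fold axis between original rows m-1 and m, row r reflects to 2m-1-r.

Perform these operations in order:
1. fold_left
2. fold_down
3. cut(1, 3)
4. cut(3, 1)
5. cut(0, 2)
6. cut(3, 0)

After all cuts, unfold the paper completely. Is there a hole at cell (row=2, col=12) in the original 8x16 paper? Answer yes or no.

Op 1 fold_left: fold axis v@8; visible region now rows[0,8) x cols[0,8) = 8x8
Op 2 fold_down: fold axis h@4; visible region now rows[4,8) x cols[0,8) = 4x8
Op 3 cut(1, 3): punch at orig (5,3); cuts so far [(5, 3)]; region rows[4,8) x cols[0,8) = 4x8
Op 4 cut(3, 1): punch at orig (7,1); cuts so far [(5, 3), (7, 1)]; region rows[4,8) x cols[0,8) = 4x8
Op 5 cut(0, 2): punch at orig (4,2); cuts so far [(4, 2), (5, 3), (7, 1)]; region rows[4,8) x cols[0,8) = 4x8
Op 6 cut(3, 0): punch at orig (7,0); cuts so far [(4, 2), (5, 3), (7, 0), (7, 1)]; region rows[4,8) x cols[0,8) = 4x8
Unfold 1 (reflect across h@4): 8 holes -> [(0, 0), (0, 1), (2, 3), (3, 2), (4, 2), (5, 3), (7, 0), (7, 1)]
Unfold 2 (reflect across v@8): 16 holes -> [(0, 0), (0, 1), (0, 14), (0, 15), (2, 3), (2, 12), (3, 2), (3, 13), (4, 2), (4, 13), (5, 3), (5, 12), (7, 0), (7, 1), (7, 14), (7, 15)]
Holes: [(0, 0), (0, 1), (0, 14), (0, 15), (2, 3), (2, 12), (3, 2), (3, 13), (4, 2), (4, 13), (5, 3), (5, 12), (7, 0), (7, 1), (7, 14), (7, 15)]

Answer: yes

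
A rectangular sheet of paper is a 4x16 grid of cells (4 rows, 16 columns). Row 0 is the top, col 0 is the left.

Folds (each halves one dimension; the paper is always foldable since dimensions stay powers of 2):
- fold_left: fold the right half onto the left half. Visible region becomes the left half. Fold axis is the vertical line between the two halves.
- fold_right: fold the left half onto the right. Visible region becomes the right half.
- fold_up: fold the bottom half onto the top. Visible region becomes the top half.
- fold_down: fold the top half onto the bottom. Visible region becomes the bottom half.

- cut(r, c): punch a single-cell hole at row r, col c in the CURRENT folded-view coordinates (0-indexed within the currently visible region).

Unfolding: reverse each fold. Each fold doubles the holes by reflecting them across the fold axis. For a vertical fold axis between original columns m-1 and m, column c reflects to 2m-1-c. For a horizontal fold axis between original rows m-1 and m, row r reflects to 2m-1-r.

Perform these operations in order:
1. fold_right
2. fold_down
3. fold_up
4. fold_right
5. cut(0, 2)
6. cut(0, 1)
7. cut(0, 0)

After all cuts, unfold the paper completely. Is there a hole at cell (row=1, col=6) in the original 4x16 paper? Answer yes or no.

Op 1 fold_right: fold axis v@8; visible region now rows[0,4) x cols[8,16) = 4x8
Op 2 fold_down: fold axis h@2; visible region now rows[2,4) x cols[8,16) = 2x8
Op 3 fold_up: fold axis h@3; visible region now rows[2,3) x cols[8,16) = 1x8
Op 4 fold_right: fold axis v@12; visible region now rows[2,3) x cols[12,16) = 1x4
Op 5 cut(0, 2): punch at orig (2,14); cuts so far [(2, 14)]; region rows[2,3) x cols[12,16) = 1x4
Op 6 cut(0, 1): punch at orig (2,13); cuts so far [(2, 13), (2, 14)]; region rows[2,3) x cols[12,16) = 1x4
Op 7 cut(0, 0): punch at orig (2,12); cuts so far [(2, 12), (2, 13), (2, 14)]; region rows[2,3) x cols[12,16) = 1x4
Unfold 1 (reflect across v@12): 6 holes -> [(2, 9), (2, 10), (2, 11), (2, 12), (2, 13), (2, 14)]
Unfold 2 (reflect across h@3): 12 holes -> [(2, 9), (2, 10), (2, 11), (2, 12), (2, 13), (2, 14), (3, 9), (3, 10), (3, 11), (3, 12), (3, 13), (3, 14)]
Unfold 3 (reflect across h@2): 24 holes -> [(0, 9), (0, 10), (0, 11), (0, 12), (0, 13), (0, 14), (1, 9), (1, 10), (1, 11), (1, 12), (1, 13), (1, 14), (2, 9), (2, 10), (2, 11), (2, 12), (2, 13), (2, 14), (3, 9), (3, 10), (3, 11), (3, 12), (3, 13), (3, 14)]
Unfold 4 (reflect across v@8): 48 holes -> [(0, 1), (0, 2), (0, 3), (0, 4), (0, 5), (0, 6), (0, 9), (0, 10), (0, 11), (0, 12), (0, 13), (0, 14), (1, 1), (1, 2), (1, 3), (1, 4), (1, 5), (1, 6), (1, 9), (1, 10), (1, 11), (1, 12), (1, 13), (1, 14), (2, 1), (2, 2), (2, 3), (2, 4), (2, 5), (2, 6), (2, 9), (2, 10), (2, 11), (2, 12), (2, 13), (2, 14), (3, 1), (3, 2), (3, 3), (3, 4), (3, 5), (3, 6), (3, 9), (3, 10), (3, 11), (3, 12), (3, 13), (3, 14)]
Holes: [(0, 1), (0, 2), (0, 3), (0, 4), (0, 5), (0, 6), (0, 9), (0, 10), (0, 11), (0, 12), (0, 13), (0, 14), (1, 1), (1, 2), (1, 3), (1, 4), (1, 5), (1, 6), (1, 9), (1, 10), (1, 11), (1, 12), (1, 13), (1, 14), (2, 1), (2, 2), (2, 3), (2, 4), (2, 5), (2, 6), (2, 9), (2, 10), (2, 11), (2, 12), (2, 13), (2, 14), (3, 1), (3, 2), (3, 3), (3, 4), (3, 5), (3, 6), (3, 9), (3, 10), (3, 11), (3, 12), (3, 13), (3, 14)]

Answer: yes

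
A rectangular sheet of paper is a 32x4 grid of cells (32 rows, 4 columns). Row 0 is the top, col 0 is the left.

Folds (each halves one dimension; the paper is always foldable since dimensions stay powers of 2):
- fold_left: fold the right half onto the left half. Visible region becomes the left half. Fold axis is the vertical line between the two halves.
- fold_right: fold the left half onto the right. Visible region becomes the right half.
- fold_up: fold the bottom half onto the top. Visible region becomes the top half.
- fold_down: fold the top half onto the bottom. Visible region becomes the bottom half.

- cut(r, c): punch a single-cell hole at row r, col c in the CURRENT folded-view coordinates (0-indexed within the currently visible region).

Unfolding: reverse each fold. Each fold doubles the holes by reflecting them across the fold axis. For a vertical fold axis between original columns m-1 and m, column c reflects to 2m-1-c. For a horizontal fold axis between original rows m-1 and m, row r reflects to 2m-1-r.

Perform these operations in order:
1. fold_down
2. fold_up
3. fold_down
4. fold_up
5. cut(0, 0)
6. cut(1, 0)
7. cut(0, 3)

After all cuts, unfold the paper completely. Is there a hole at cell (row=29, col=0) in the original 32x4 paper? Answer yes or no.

Answer: yes

Derivation:
Op 1 fold_down: fold axis h@16; visible region now rows[16,32) x cols[0,4) = 16x4
Op 2 fold_up: fold axis h@24; visible region now rows[16,24) x cols[0,4) = 8x4
Op 3 fold_down: fold axis h@20; visible region now rows[20,24) x cols[0,4) = 4x4
Op 4 fold_up: fold axis h@22; visible region now rows[20,22) x cols[0,4) = 2x4
Op 5 cut(0, 0): punch at orig (20,0); cuts so far [(20, 0)]; region rows[20,22) x cols[0,4) = 2x4
Op 6 cut(1, 0): punch at orig (21,0); cuts so far [(20, 0), (21, 0)]; region rows[20,22) x cols[0,4) = 2x4
Op 7 cut(0, 3): punch at orig (20,3); cuts so far [(20, 0), (20, 3), (21, 0)]; region rows[20,22) x cols[0,4) = 2x4
Unfold 1 (reflect across h@22): 6 holes -> [(20, 0), (20, 3), (21, 0), (22, 0), (23, 0), (23, 3)]
Unfold 2 (reflect across h@20): 12 holes -> [(16, 0), (16, 3), (17, 0), (18, 0), (19, 0), (19, 3), (20, 0), (20, 3), (21, 0), (22, 0), (23, 0), (23, 3)]
Unfold 3 (reflect across h@24): 24 holes -> [(16, 0), (16, 3), (17, 0), (18, 0), (19, 0), (19, 3), (20, 0), (20, 3), (21, 0), (22, 0), (23, 0), (23, 3), (24, 0), (24, 3), (25, 0), (26, 0), (27, 0), (27, 3), (28, 0), (28, 3), (29, 0), (30, 0), (31, 0), (31, 3)]
Unfold 4 (reflect across h@16): 48 holes -> [(0, 0), (0, 3), (1, 0), (2, 0), (3, 0), (3, 3), (4, 0), (4, 3), (5, 0), (6, 0), (7, 0), (7, 3), (8, 0), (8, 3), (9, 0), (10, 0), (11, 0), (11, 3), (12, 0), (12, 3), (13, 0), (14, 0), (15, 0), (15, 3), (16, 0), (16, 3), (17, 0), (18, 0), (19, 0), (19, 3), (20, 0), (20, 3), (21, 0), (22, 0), (23, 0), (23, 3), (24, 0), (24, 3), (25, 0), (26, 0), (27, 0), (27, 3), (28, 0), (28, 3), (29, 0), (30, 0), (31, 0), (31, 3)]
Holes: [(0, 0), (0, 3), (1, 0), (2, 0), (3, 0), (3, 3), (4, 0), (4, 3), (5, 0), (6, 0), (7, 0), (7, 3), (8, 0), (8, 3), (9, 0), (10, 0), (11, 0), (11, 3), (12, 0), (12, 3), (13, 0), (14, 0), (15, 0), (15, 3), (16, 0), (16, 3), (17, 0), (18, 0), (19, 0), (19, 3), (20, 0), (20, 3), (21, 0), (22, 0), (23, 0), (23, 3), (24, 0), (24, 3), (25, 0), (26, 0), (27, 0), (27, 3), (28, 0), (28, 3), (29, 0), (30, 0), (31, 0), (31, 3)]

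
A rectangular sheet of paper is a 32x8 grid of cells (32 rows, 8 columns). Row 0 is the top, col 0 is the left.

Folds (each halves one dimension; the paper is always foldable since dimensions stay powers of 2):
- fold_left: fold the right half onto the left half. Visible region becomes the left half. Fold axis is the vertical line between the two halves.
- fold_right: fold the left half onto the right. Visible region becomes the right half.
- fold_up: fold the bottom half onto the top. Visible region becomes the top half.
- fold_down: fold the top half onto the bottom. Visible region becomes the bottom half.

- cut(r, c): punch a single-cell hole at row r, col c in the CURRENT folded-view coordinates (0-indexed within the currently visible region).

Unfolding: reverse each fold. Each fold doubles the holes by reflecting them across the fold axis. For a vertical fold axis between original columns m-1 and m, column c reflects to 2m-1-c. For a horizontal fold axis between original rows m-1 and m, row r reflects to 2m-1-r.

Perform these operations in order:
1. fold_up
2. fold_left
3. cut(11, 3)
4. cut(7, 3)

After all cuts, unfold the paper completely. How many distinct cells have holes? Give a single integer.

Op 1 fold_up: fold axis h@16; visible region now rows[0,16) x cols[0,8) = 16x8
Op 2 fold_left: fold axis v@4; visible region now rows[0,16) x cols[0,4) = 16x4
Op 3 cut(11, 3): punch at orig (11,3); cuts so far [(11, 3)]; region rows[0,16) x cols[0,4) = 16x4
Op 4 cut(7, 3): punch at orig (7,3); cuts so far [(7, 3), (11, 3)]; region rows[0,16) x cols[0,4) = 16x4
Unfold 1 (reflect across v@4): 4 holes -> [(7, 3), (7, 4), (11, 3), (11, 4)]
Unfold 2 (reflect across h@16): 8 holes -> [(7, 3), (7, 4), (11, 3), (11, 4), (20, 3), (20, 4), (24, 3), (24, 4)]

Answer: 8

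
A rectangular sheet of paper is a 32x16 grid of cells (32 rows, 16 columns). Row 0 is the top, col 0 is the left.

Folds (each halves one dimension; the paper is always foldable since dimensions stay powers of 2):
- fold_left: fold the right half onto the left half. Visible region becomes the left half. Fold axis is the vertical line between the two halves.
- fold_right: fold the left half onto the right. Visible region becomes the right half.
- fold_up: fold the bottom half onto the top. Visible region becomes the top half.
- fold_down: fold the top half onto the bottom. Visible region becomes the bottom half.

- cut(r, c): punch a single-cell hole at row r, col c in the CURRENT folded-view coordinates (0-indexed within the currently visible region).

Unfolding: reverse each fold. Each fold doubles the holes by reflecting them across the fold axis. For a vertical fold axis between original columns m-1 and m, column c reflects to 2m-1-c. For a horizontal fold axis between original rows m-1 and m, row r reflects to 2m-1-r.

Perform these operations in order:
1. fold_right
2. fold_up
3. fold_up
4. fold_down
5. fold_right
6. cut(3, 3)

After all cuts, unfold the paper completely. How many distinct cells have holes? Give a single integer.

Answer: 32

Derivation:
Op 1 fold_right: fold axis v@8; visible region now rows[0,32) x cols[8,16) = 32x8
Op 2 fold_up: fold axis h@16; visible region now rows[0,16) x cols[8,16) = 16x8
Op 3 fold_up: fold axis h@8; visible region now rows[0,8) x cols[8,16) = 8x8
Op 4 fold_down: fold axis h@4; visible region now rows[4,8) x cols[8,16) = 4x8
Op 5 fold_right: fold axis v@12; visible region now rows[4,8) x cols[12,16) = 4x4
Op 6 cut(3, 3): punch at orig (7,15); cuts so far [(7, 15)]; region rows[4,8) x cols[12,16) = 4x4
Unfold 1 (reflect across v@12): 2 holes -> [(7, 8), (7, 15)]
Unfold 2 (reflect across h@4): 4 holes -> [(0, 8), (0, 15), (7, 8), (7, 15)]
Unfold 3 (reflect across h@8): 8 holes -> [(0, 8), (0, 15), (7, 8), (7, 15), (8, 8), (8, 15), (15, 8), (15, 15)]
Unfold 4 (reflect across h@16): 16 holes -> [(0, 8), (0, 15), (7, 8), (7, 15), (8, 8), (8, 15), (15, 8), (15, 15), (16, 8), (16, 15), (23, 8), (23, 15), (24, 8), (24, 15), (31, 8), (31, 15)]
Unfold 5 (reflect across v@8): 32 holes -> [(0, 0), (0, 7), (0, 8), (0, 15), (7, 0), (7, 7), (7, 8), (7, 15), (8, 0), (8, 7), (8, 8), (8, 15), (15, 0), (15, 7), (15, 8), (15, 15), (16, 0), (16, 7), (16, 8), (16, 15), (23, 0), (23, 7), (23, 8), (23, 15), (24, 0), (24, 7), (24, 8), (24, 15), (31, 0), (31, 7), (31, 8), (31, 15)]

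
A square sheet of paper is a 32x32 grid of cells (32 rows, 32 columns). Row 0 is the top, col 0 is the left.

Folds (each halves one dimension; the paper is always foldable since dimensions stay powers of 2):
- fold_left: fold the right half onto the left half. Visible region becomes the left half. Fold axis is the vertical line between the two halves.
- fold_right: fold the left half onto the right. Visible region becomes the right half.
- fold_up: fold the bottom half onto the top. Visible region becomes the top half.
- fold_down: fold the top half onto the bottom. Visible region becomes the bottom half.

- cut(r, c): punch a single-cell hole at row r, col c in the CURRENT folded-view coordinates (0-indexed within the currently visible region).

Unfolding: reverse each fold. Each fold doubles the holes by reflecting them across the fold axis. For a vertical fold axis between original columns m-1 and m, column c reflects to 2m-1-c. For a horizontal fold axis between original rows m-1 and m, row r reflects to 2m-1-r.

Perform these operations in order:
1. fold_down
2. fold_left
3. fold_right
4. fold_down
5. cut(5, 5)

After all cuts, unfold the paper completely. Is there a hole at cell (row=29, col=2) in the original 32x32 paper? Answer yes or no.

Answer: yes

Derivation:
Op 1 fold_down: fold axis h@16; visible region now rows[16,32) x cols[0,32) = 16x32
Op 2 fold_left: fold axis v@16; visible region now rows[16,32) x cols[0,16) = 16x16
Op 3 fold_right: fold axis v@8; visible region now rows[16,32) x cols[8,16) = 16x8
Op 4 fold_down: fold axis h@24; visible region now rows[24,32) x cols[8,16) = 8x8
Op 5 cut(5, 5): punch at orig (29,13); cuts so far [(29, 13)]; region rows[24,32) x cols[8,16) = 8x8
Unfold 1 (reflect across h@24): 2 holes -> [(18, 13), (29, 13)]
Unfold 2 (reflect across v@8): 4 holes -> [(18, 2), (18, 13), (29, 2), (29, 13)]
Unfold 3 (reflect across v@16): 8 holes -> [(18, 2), (18, 13), (18, 18), (18, 29), (29, 2), (29, 13), (29, 18), (29, 29)]
Unfold 4 (reflect across h@16): 16 holes -> [(2, 2), (2, 13), (2, 18), (2, 29), (13, 2), (13, 13), (13, 18), (13, 29), (18, 2), (18, 13), (18, 18), (18, 29), (29, 2), (29, 13), (29, 18), (29, 29)]
Holes: [(2, 2), (2, 13), (2, 18), (2, 29), (13, 2), (13, 13), (13, 18), (13, 29), (18, 2), (18, 13), (18, 18), (18, 29), (29, 2), (29, 13), (29, 18), (29, 29)]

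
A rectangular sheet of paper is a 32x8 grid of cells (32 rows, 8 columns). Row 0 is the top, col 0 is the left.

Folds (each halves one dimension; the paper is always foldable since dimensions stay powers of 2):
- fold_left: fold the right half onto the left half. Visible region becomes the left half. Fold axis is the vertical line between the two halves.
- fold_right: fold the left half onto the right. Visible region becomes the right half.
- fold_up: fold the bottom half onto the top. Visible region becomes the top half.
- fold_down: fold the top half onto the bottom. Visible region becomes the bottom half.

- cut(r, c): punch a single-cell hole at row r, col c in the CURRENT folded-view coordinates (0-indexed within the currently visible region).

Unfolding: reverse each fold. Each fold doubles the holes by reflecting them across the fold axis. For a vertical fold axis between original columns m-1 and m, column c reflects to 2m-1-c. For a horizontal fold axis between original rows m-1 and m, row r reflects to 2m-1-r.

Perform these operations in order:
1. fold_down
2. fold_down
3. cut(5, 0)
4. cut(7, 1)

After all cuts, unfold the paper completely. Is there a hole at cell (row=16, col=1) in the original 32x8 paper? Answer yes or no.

Op 1 fold_down: fold axis h@16; visible region now rows[16,32) x cols[0,8) = 16x8
Op 2 fold_down: fold axis h@24; visible region now rows[24,32) x cols[0,8) = 8x8
Op 3 cut(5, 0): punch at orig (29,0); cuts so far [(29, 0)]; region rows[24,32) x cols[0,8) = 8x8
Op 4 cut(7, 1): punch at orig (31,1); cuts so far [(29, 0), (31, 1)]; region rows[24,32) x cols[0,8) = 8x8
Unfold 1 (reflect across h@24): 4 holes -> [(16, 1), (18, 0), (29, 0), (31, 1)]
Unfold 2 (reflect across h@16): 8 holes -> [(0, 1), (2, 0), (13, 0), (15, 1), (16, 1), (18, 0), (29, 0), (31, 1)]
Holes: [(0, 1), (2, 0), (13, 0), (15, 1), (16, 1), (18, 0), (29, 0), (31, 1)]

Answer: yes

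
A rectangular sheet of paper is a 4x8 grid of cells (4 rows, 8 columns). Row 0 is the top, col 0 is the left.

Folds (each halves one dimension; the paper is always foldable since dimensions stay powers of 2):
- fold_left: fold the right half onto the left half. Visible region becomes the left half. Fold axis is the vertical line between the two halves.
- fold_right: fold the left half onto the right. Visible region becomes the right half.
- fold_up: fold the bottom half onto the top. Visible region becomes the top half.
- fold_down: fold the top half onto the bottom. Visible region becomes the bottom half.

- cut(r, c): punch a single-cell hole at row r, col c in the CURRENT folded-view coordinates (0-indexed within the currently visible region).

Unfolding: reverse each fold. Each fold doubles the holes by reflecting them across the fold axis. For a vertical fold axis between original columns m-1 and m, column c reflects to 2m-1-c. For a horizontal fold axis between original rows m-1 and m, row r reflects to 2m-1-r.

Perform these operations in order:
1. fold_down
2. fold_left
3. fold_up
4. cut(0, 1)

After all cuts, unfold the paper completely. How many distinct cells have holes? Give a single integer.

Op 1 fold_down: fold axis h@2; visible region now rows[2,4) x cols[0,8) = 2x8
Op 2 fold_left: fold axis v@4; visible region now rows[2,4) x cols[0,4) = 2x4
Op 3 fold_up: fold axis h@3; visible region now rows[2,3) x cols[0,4) = 1x4
Op 4 cut(0, 1): punch at orig (2,1); cuts so far [(2, 1)]; region rows[2,3) x cols[0,4) = 1x4
Unfold 1 (reflect across h@3): 2 holes -> [(2, 1), (3, 1)]
Unfold 2 (reflect across v@4): 4 holes -> [(2, 1), (2, 6), (3, 1), (3, 6)]
Unfold 3 (reflect across h@2): 8 holes -> [(0, 1), (0, 6), (1, 1), (1, 6), (2, 1), (2, 6), (3, 1), (3, 6)]

Answer: 8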